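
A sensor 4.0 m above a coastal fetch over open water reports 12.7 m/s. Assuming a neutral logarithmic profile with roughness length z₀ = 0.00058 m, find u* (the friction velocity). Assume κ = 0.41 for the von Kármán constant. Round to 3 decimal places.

u* ≈ 0.589 m/s

Log law: V(z) = (u*/κ) · ln(z/z₀) ⇒ u* = κ · V / ln(z/z₀)
u* = 0.41 × 12.7 / ln(4.0/0.00058) = 0.41 × 12.7 / 8.8388
   = 5.2070 / 8.8388 = 0.5891 m/s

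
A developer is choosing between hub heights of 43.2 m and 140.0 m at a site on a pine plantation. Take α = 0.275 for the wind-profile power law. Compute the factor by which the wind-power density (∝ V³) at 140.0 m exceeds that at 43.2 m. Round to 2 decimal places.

2.64

Speed ratio: V_B/V_A = (z_B/z_A)^α = (140.0/43.2)^0.275 = (3.2407)^0.275 = 1.38174
Power-density ratio: P_B/P_A = (V_B/V_A)³ = (1.38174)³ = 2.63804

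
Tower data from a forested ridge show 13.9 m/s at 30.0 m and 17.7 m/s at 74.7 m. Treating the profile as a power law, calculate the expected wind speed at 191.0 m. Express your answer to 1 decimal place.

First find α: α = ln(V₂/V₁)/ln(z₂/z₁) = ln(17.7/13.9)/ln(74.7/30.0) = 0.24168/0.91228 = 0.2649
Extrapolate from 74.7 m to 191.0 m: V₃ = 17.7 × (191.0/74.7)^0.2649 = 17.7 × 1.2824 = 22.6977 m/s

22.7 m/s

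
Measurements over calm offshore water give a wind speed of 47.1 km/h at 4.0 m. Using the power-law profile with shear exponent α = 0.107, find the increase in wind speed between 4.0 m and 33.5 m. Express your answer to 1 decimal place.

Power law: V₂ = V₁ · (z₂/z₁)^α = 47.1 × (8.3750)^0.107 = 59.1262 km/h
ΔV = 59.1262 − 47.1 = 12.0262 km/h

12.0 km/h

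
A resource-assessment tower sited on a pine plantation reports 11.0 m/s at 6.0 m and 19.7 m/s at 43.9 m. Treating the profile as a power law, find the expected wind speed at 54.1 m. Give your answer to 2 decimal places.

20.94 m/s

First find α: α = ln(V₂/V₁)/ln(z₂/z₁) = ln(19.7/11.0)/ln(43.9/6.0) = 0.58272/1.99015 = 0.2928
Extrapolate from 43.9 m to 54.1 m: V₃ = 19.7 × (54.1/43.9)^0.2928 = 19.7 × 1.0631 = 20.9427 m/s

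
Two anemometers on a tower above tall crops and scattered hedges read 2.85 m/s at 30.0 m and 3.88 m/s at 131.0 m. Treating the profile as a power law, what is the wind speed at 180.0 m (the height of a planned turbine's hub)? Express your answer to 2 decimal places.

4.15 m/s

First find α: α = ln(V₂/V₁)/ln(z₂/z₁) = ln(3.88/2.85)/ln(131.0/30.0) = 0.30852/1.47400 = 0.2093
Extrapolate from 131.0 m to 180.0 m: V₃ = 3.88 × (180.0/131.0)^0.2093 = 3.88 × 1.0688 = 4.1468 m/s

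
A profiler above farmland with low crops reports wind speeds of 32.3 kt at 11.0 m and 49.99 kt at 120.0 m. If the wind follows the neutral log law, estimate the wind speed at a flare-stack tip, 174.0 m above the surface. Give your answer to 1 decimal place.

Log law: V ∝ ln(z/z₀). From the pair, with r = V₁/V₂ = 0.64613,
ln z₀ = (ln z₁ − r·ln z₂)/(1 − r) = (2.3979 − 0.64613×4.7875)/0.35387 = -1.9652 → z₀ = 0.1401 m
V₃ = V₁ · ln(z₃/z₀)/ln(z₁/z₀) = 32.3 × 7.1243/4.3631 = 52.7407 kt

52.7 kt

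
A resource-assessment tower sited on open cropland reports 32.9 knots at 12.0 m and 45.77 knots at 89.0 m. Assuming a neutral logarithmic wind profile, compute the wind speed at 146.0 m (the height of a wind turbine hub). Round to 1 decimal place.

Log law: V ∝ ln(z/z₀). From the pair, with r = V₁/V₂ = 0.71881,
ln z₀ = (ln z₁ − r·ln z₂)/(1 − r) = (2.4849 − 0.71881×4.4886)/0.28119 = -2.6373 → z₀ = 0.07155 m
V₃ = V₁ · ln(z₃/z₀)/ln(z₁/z₀) = 32.9 × 7.6209/5.1222 = 48.9492 knots

48.9 knots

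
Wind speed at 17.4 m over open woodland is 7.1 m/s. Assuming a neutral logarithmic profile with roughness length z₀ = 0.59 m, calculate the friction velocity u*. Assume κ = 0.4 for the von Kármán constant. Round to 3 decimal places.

u* ≈ 0.839 m/s

Log law: V(z) = (u*/κ) · ln(z/z₀) ⇒ u* = κ · V / ln(z/z₀)
u* = 0.4 × 7.1 / ln(17.4/0.59) = 0.4 × 7.1 / 3.3841
   = 2.8400 / 3.3841 = 0.8392 m/s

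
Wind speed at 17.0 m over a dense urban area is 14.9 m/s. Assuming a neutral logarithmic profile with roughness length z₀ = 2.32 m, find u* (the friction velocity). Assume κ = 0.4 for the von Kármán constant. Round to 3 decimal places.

Log law: V(z) = (u*/κ) · ln(z/z₀) ⇒ u* = κ · V / ln(z/z₀)
u* = 0.4 × 14.9 / ln(17.0/2.32) = 0.4 × 14.9 / 1.9916
   = 5.9600 / 1.9916 = 2.9925 m/s

u* ≈ 2.992 m/s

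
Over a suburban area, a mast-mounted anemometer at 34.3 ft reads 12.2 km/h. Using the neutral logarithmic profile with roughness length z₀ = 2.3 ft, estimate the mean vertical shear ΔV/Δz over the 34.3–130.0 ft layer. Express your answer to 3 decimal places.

0.063 km/h/ft

Log law: V₂ = V₁ · ln(z₂/z₀)/ln(z₁/z₀) = 12.2 × 4.0346/2.7022 = 18.2154 km/h
ΔV/Δz = (18.2154 − 12.2)/(130.0 − 34.3) = 6.0154/95.7000 = 0.06286 km/h/ft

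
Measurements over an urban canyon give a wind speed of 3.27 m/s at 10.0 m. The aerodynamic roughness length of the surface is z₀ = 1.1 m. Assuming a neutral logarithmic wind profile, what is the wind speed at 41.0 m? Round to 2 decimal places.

Log law: V(z) ∝ ln(z/z₀), so V₂/V₁ = ln(z₂/z₀) / ln(z₁/z₀).
ln(41.0/1.1) = 3.6183, ln(10.0/1.1) = 2.2073
V₂ = 3.27 × 3.6183/2.2073 = 3.27 × 1.6392 = 5.3603 m/s

5.36 m/s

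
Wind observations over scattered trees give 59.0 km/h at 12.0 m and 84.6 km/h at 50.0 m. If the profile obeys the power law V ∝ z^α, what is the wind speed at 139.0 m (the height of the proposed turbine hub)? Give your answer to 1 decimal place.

First find α: α = ln(V₂/V₁)/ln(z₂/z₁) = ln(84.6/59.0)/ln(50.0/12.0) = 0.36040/1.42712 = 0.2525
Extrapolate from 50.0 m to 139.0 m: V₃ = 84.6 × (139.0/50.0)^0.2525 = 84.6 × 1.2946 = 109.5235 km/h

109.5 km/h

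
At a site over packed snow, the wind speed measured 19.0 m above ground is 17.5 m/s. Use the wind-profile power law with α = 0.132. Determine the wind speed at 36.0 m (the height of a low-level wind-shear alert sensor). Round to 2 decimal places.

19.04 m/s

Power-law profile: V₂ = V₁ · (z₂/z₁)^α
V₂ = 17.5 × (36.0/19.0)^0.132 = 17.5 × (1.8947)^0.132
    = 17.5 × 1.0880 = 19.0403 m/s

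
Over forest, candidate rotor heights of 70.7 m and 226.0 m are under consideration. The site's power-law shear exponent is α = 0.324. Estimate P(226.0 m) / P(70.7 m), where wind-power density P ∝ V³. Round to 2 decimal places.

3.09

Speed ratio: V_B/V_A = (z_B/z_A)^α = (226.0/70.7)^0.324 = (3.1966)^0.324 = 1.45720
Power-density ratio: P_B/P_A = (V_B/V_A)³ = (1.45720)³ = 3.09427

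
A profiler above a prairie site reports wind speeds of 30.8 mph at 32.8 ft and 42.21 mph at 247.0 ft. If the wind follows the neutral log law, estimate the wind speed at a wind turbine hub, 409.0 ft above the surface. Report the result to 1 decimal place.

Log law: V ∝ ln(z/z₀). From the pair, with r = V₁/V₂ = 0.72968,
ln z₀ = (ln z₁ − r·ln z₂)/(1 − r) = (3.4904 − 0.72968×5.5094)/0.27032 = -1.9595 → z₀ = 0.1409 ft
V₃ = V₁ · ln(z₃/z₀)/ln(z₁/z₀) = 30.8 × 7.9732/5.4500 = 45.0602 mph

45.1 mph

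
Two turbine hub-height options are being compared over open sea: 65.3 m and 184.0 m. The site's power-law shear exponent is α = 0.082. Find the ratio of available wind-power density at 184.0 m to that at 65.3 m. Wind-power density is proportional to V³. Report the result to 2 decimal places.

1.29

Speed ratio: V_B/V_A = (z_B/z_A)^α = (184.0/65.3)^0.082 = (2.8178)^0.082 = 1.08866
Power-density ratio: P_B/P_A = (V_B/V_A)³ = (1.08866)³ = 1.29026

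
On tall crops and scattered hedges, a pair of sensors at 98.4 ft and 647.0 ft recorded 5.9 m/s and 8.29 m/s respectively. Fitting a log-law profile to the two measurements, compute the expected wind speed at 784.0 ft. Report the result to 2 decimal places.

8.53 m/s

Log law: V ∝ ln(z/z₀). From the pair, with r = V₁/V₂ = 0.71170,
ln z₀ = (ln z₁ − r·ln z₂)/(1 − r) = (4.5890 − 0.71170×6.4723)/0.28830 = -0.0601 → z₀ = 0.9416 ft
V₃ = V₁ · ln(z₃/z₀)/ln(z₁/z₀) = 5.9 × 6.7245/4.6492 = 8.5337 m/s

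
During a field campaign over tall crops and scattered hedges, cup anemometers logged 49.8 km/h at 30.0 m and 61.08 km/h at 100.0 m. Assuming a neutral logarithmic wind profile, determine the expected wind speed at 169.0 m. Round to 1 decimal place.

Log law: V ∝ ln(z/z₀). From the pair, with r = V₁/V₂ = 0.81532,
ln z₀ = (ln z₁ − r·ln z₂)/(1 − r) = (3.4012 − 0.81532×4.6052)/0.18468 = -1.9142 → z₀ = 0.1475 m
V₃ = V₁ · ln(z₃/z₀)/ln(z₁/z₀) = 49.8 × 7.0441/5.3154 = 65.9962 km/h

66.0 km/h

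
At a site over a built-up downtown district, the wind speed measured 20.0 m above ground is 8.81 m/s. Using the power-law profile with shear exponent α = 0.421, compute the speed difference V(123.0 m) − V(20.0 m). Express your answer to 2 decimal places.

Power law: V₂ = V₁ · (z₂/z₁)^α = 8.81 × (6.1500)^0.421 = 18.9275 m/s
ΔV = 18.9275 − 8.81 = 10.1175 m/s

10.12 m/s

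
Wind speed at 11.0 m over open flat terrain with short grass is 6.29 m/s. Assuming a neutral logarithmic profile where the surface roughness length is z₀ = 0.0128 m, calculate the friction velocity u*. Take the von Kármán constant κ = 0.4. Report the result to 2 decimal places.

Log law: V(z) = (u*/κ) · ln(z/z₀) ⇒ u* = κ · V / ln(z/z₀)
u* = 0.4 × 6.29 / ln(11.0/0.0128) = 0.4 × 6.29 / 6.7562
   = 2.5160 / 6.7562 = 0.3724 m/s

u* ≈ 0.37 m/s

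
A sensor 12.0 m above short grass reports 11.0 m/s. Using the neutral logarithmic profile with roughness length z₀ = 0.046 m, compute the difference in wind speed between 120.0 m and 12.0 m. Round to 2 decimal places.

4.55 m/s

Log law: V₂ = V₁ · ln(z₂/z₀)/ln(z₁/z₀) = 11.0 × 7.8666/5.5640 = 15.5522 m/s
ΔV = 15.5522 − 11.0 = 4.5522 m/s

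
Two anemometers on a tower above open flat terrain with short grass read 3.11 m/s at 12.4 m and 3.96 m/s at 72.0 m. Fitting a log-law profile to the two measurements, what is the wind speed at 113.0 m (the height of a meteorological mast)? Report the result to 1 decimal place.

4.2 m/s

Log law: V ∝ ln(z/z₀). From the pair, with r = V₁/V₂ = 0.78535,
ln z₀ = (ln z₁ − r·ln z₂)/(1 − r) = (2.5177 − 0.78535×4.2767)/0.21465 = -3.9181 → z₀ = 0.01988 m
V₃ = V₁ · ln(z₃/z₀)/ln(z₁/z₀) = 3.11 × 8.6455/6.4358 = 4.1778 m/s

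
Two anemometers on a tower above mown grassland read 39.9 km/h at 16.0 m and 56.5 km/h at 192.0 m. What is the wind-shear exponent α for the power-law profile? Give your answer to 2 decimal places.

Power law: V₂/V₁ = (z₂/z₁)^α ⇒ α = ln(V₂/V₁) / ln(z₂/z₁)
α = ln(56.5/39.9) / ln(192.0/16.0) = ln(1.4160) / ln(12.0000)
  = 0.34786 / 2.48491 = 0.13999

α ≈ 0.14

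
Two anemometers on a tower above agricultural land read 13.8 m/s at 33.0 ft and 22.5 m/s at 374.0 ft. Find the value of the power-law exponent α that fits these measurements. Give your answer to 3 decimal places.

Power law: V₂/V₁ = (z₂/z₁)^α ⇒ α = ln(V₂/V₁) / ln(z₂/z₁)
α = ln(22.5/13.8) / ln(374.0/33.0) = ln(1.6304) / ln(11.3333)
  = 0.48885 / 2.42775 = 0.20136

α ≈ 0.201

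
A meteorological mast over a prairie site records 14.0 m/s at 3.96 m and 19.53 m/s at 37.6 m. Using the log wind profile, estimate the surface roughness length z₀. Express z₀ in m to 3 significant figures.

z₀ ≈ 0.0133 m

Log law: V(z) ∝ ln(z/z₀). With r = V₁/V₂ = 14.0/19.53 = 0.71685,
r · ln(z₂/z₀) = ln(z₁/z₀) ⇒ ln z₀ = (ln z₁ − r·ln z₂)/(1 − r)
ln z₀ = (1.37624 − 0.71685×3.62700) / 0.28315 = -4.3219
z₀ = exp(-4.3219) = 0.01327 m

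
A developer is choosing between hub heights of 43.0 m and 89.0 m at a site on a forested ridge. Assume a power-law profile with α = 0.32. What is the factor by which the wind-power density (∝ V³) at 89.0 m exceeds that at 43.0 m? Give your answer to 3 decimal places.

Speed ratio: V_B/V_A = (z_B/z_A)^α = (89.0/43.0)^0.32 = (2.0698)^0.32 = 1.26210
Power-density ratio: P_B/P_A = (V_B/V_A)³ = (1.26210)³ = 2.01041

2.010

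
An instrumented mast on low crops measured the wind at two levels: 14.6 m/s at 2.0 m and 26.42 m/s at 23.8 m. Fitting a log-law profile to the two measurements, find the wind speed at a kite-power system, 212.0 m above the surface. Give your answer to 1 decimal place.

Log law: V ∝ ln(z/z₀). From the pair, with r = V₁/V₂ = 0.55261,
ln z₀ = (ln z₁ − r·ln z₂)/(1 − r) = (0.6931 − 0.55261×3.1697)/0.44739 = -2.3659 → z₀ = 0.09387 m
V₃ = V₁ · ln(z₃/z₀)/ln(z₁/z₀) = 14.6 × 7.7224/3.0590 = 36.8576 m/s

36.9 m/s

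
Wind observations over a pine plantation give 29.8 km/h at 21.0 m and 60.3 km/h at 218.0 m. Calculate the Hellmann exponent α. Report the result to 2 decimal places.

Power law: V₂/V₁ = (z₂/z₁)^α ⇒ α = ln(V₂/V₁) / ln(z₂/z₁)
α = ln(60.3/29.8) / ln(218.0/21.0) = ln(2.0235) / ln(10.3810)
  = 0.70482 / 2.33997 = 0.30121

α ≈ 0.30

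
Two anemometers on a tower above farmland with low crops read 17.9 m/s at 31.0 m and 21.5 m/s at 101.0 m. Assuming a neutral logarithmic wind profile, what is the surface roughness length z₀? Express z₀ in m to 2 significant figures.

Log law: V(z) ∝ ln(z/z₀). With r = V₁/V₂ = 17.9/21.5 = 0.83256,
r · ln(z₂/z₀) = ln(z₁/z₀) ⇒ ln z₀ = (ln z₁ − r·ln z₂)/(1 − r)
ln z₀ = (3.43399 − 0.83256×4.61512) / 0.16744 = -2.4389
z₀ = exp(-2.4389) = 0.08726 m

z₀ ≈ 0.087 m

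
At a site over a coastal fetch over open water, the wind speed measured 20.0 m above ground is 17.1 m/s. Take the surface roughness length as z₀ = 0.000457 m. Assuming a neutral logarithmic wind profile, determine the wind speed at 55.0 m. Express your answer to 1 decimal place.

18.7 m/s

Log law: V(z) ∝ ln(z/z₀), so V₂/V₁ = ln(z₂/z₀) / ln(z₁/z₀).
ln(55.0/0.000457) = 11.6982, ln(20.0/0.000457) = 10.6866
V₂ = 17.1 × 11.6982/10.6866 = 17.1 × 1.0947 = 18.7187 m/s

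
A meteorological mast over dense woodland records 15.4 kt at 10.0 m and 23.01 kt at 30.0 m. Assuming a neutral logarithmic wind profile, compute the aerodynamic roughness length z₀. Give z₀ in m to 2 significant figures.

Log law: V(z) ∝ ln(z/z₀). With r = V₁/V₂ = 15.4/23.01 = 0.66927,
r · ln(z₂/z₀) = ln(z₁/z₀) ⇒ ln z₀ = (ln z₁ − r·ln z₂)/(1 − r)
ln z₀ = (2.30259 − 0.66927×3.40120) / 0.33073 = 0.0794
z₀ = exp(0.0794) = 1.083 m

z₀ ≈ 1.1 m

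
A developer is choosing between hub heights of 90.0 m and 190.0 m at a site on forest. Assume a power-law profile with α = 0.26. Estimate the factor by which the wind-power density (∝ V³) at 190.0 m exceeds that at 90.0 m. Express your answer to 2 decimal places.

Speed ratio: V_B/V_A = (z_B/z_A)^α = (190.0/90.0)^0.26 = (2.1111)^0.26 = 1.21443
Power-density ratio: P_B/P_A = (V_B/V_A)³ = (1.21443)³ = 1.79110

1.79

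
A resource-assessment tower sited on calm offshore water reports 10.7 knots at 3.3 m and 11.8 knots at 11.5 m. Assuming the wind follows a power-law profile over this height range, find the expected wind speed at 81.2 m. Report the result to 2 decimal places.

First find α: α = ln(V₂/V₁)/ln(z₂/z₁) = ln(11.8/10.7)/ln(11.5/3.3) = 0.09786/1.24842 = 0.0784
Extrapolate from 11.5 m to 81.2 m: V₃ = 11.8 × (81.2/11.5)^0.0784 = 11.8 × 1.1656 = 13.7537 knots

13.75 knots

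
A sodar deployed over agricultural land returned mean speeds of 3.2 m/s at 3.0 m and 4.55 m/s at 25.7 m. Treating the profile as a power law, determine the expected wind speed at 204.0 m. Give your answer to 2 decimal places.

First find α: α = ln(V₂/V₁)/ln(z₂/z₁) = ln(4.55/3.2)/ln(25.7/3.0) = 0.35198/2.14788 = 0.1639
Extrapolate from 25.7 m to 204.0 m: V₃ = 4.55 × (204.0/25.7)^0.1639 = 4.55 × 1.4042 = 6.3892 m/s

6.39 m/s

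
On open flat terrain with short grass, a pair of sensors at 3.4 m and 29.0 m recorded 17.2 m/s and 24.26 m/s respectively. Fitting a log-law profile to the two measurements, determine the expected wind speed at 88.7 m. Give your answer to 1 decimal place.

27.9 m/s

Log law: V ∝ ln(z/z₀). From the pair, with r = V₁/V₂ = 0.70899,
ln z₀ = (ln z₁ − r·ln z₂)/(1 − r) = (1.2238 − 0.70899×3.3673)/0.29101 = -3.9984 → z₀ = 0.01834 m
V₃ = V₁ · ln(z₃/z₀)/ln(z₁/z₀) = 17.2 × 8.4837/5.2222 = 27.9422 m/s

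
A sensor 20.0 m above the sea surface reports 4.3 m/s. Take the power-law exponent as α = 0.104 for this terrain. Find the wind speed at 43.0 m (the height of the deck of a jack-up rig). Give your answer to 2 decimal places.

4.66 m/s

Power-law profile: V₂ = V₁ · (z₂/z₁)^α
V₂ = 4.3 × (43.0/20.0)^0.104 = 4.3 × (2.1500)^0.104
    = 4.3 × 1.0829 = 4.6563 m/s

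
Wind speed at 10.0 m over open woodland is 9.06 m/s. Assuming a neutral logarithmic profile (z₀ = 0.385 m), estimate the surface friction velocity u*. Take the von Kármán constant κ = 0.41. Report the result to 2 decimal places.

u* ≈ 1.14 m/s

Log law: V(z) = (u*/κ) · ln(z/z₀) ⇒ u* = κ · V / ln(z/z₀)
u* = 0.41 × 9.06 / ln(10.0/0.385) = 0.41 × 9.06 / 3.2571
   = 3.7146 / 3.2571 = 1.1405 m/s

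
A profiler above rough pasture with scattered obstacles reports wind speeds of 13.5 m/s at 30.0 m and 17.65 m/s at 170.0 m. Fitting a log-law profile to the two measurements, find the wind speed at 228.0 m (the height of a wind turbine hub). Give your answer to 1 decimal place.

Log law: V ∝ ln(z/z₀). From the pair, with r = V₁/V₂ = 0.76487,
ln z₀ = (ln z₁ − r·ln z₂)/(1 − r) = (3.4012 − 0.76487×5.1358)/0.23513 = -2.2415 → z₀ = 0.1063 m
V₃ = V₁ · ln(z₃/z₀)/ln(z₁/z₀) = 13.5 × 7.6708/5.6427 = 18.3523 m/s

18.4 m/s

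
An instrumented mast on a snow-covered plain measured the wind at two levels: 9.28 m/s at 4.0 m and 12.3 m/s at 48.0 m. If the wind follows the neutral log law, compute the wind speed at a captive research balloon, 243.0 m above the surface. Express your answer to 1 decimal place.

14.3 m/s

Log law: V ∝ ln(z/z₀). From the pair, with r = V₁/V₂ = 0.75447,
ln z₀ = (ln z₁ − r·ln z₂)/(1 − r) = (1.3863 − 0.75447×3.8712)/0.24553 = -6.2494 → z₀ = 0.001932 m
V₃ = V₁ · ln(z₃/z₀)/ln(z₁/z₀) = 9.28 × 11.7425/7.6357 = 14.2711 m/s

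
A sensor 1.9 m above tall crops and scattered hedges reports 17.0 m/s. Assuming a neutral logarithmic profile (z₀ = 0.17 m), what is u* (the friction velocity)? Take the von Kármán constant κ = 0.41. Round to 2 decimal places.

u* ≈ 2.89 m/s

Log law: V(z) = (u*/κ) · ln(z/z₀) ⇒ u* = κ · V / ln(z/z₀)
u* = 0.41 × 17.0 / ln(1.9/0.17) = 0.41 × 17.0 / 2.4138
   = 6.9700 / 2.4138 = 2.8876 m/s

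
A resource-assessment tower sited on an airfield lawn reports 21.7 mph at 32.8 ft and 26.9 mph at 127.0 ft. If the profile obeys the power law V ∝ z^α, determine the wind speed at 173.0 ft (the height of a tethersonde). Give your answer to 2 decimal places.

First find α: α = ln(V₂/V₁)/ln(z₂/z₁) = ln(26.9/21.7)/ln(127.0/32.8) = 0.21481/1.35376 = 0.1587
Extrapolate from 127.0 ft to 173.0 ft: V₃ = 26.9 × (173.0/127.0)^0.1587 = 26.9 × 1.0503 = 28.2523 mph

28.25 mph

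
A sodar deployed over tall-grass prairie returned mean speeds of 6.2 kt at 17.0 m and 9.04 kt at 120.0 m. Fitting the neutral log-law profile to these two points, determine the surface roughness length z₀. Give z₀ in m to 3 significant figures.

z₀ ≈ 0.239 m

Log law: V(z) ∝ ln(z/z₀). With r = V₁/V₂ = 6.2/9.04 = 0.68584,
r · ln(z₂/z₀) = ln(z₁/z₀) ⇒ ln z₀ = (ln z₁ − r·ln z₂)/(1 − r)
ln z₀ = (2.83321 − 0.68584×4.78749) / 0.31416 = -1.4332
z₀ = exp(-1.4332) = 0.2386 m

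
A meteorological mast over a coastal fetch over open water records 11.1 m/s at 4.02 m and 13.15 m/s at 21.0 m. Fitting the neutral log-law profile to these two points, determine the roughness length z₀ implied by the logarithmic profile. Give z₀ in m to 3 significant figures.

Log law: V(z) ∝ ln(z/z₀). With r = V₁/V₂ = 11.1/13.15 = 0.84411,
r · ln(z₂/z₀) = ln(z₁/z₀) ⇒ ln z₀ = (ln z₁ − r·ln z₂)/(1 − r)
ln z₀ = (1.39128 − 0.84411×3.04452) / 0.15589 = -7.5604
z₀ = exp(-7.5604) = 0.0005207 m

z₀ ≈ 0.000521 m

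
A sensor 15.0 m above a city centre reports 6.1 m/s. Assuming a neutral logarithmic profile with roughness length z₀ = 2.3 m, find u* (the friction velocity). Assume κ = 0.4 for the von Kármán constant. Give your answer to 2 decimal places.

Log law: V(z) = (u*/κ) · ln(z/z₀) ⇒ u* = κ · V / ln(z/z₀)
u* = 0.4 × 6.1 / ln(15.0/2.3) = 0.4 × 6.1 / 1.8751
   = 2.4400 / 1.8751 = 1.3012 m/s

u* ≈ 1.30 m/s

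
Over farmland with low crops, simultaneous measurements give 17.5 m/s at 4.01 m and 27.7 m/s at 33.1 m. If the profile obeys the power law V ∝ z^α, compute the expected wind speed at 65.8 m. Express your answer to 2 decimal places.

First find α: α = ln(V₂/V₁)/ln(z₂/z₁) = ln(27.7/17.5)/ln(33.1/4.01) = 0.45923/2.11074 = 0.2176
Extrapolate from 33.1 m to 65.8 m: V₃ = 27.7 × (65.8/33.1)^0.2176 = 27.7 × 1.1612 = 32.1664 m/s

32.17 m/s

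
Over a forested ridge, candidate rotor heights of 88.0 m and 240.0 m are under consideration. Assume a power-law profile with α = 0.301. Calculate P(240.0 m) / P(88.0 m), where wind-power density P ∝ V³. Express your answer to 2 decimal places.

2.47

Speed ratio: V_B/V_A = (z_B/z_A)^α = (240.0/88.0)^0.301 = (2.7273)^0.301 = 1.35255
Power-density ratio: P_B/P_A = (V_B/V_A)³ = (1.35255)³ = 2.47436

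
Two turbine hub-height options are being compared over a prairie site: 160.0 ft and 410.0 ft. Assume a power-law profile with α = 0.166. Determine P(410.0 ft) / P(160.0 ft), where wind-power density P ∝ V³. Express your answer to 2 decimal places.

1.60

Speed ratio: V_B/V_A = (z_B/z_A)^α = (410.0/160.0)^0.166 = (2.5625)^0.166 = 1.16906
Power-density ratio: P_B/P_A = (V_B/V_A)³ = (1.16906)³ = 1.59777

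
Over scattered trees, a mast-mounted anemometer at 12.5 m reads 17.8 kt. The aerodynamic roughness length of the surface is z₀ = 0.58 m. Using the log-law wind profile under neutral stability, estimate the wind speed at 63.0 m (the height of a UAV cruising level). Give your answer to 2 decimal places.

27.18 kt

Log law: V(z) ∝ ln(z/z₀), so V₂/V₁ = ln(z₂/z₀) / ln(z₁/z₀).
ln(63.0/0.58) = 4.6879, ln(12.5/0.58) = 3.0705
V₂ = 17.8 × 4.6879/3.0705 = 17.8 × 1.5268 = 27.1764 kt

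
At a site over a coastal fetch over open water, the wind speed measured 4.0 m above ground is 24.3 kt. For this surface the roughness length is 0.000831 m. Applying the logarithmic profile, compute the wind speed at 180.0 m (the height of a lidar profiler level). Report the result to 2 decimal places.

35.21 kt

Log law: V(z) ∝ ln(z/z₀), so V₂/V₁ = ln(z₂/z₀) / ln(z₁/z₀).
ln(180.0/0.000831) = 12.2858, ln(4.0/0.000831) = 8.4792
V₂ = 24.3 × 12.2858/8.4792 = 24.3 × 1.4489 = 35.2093 kt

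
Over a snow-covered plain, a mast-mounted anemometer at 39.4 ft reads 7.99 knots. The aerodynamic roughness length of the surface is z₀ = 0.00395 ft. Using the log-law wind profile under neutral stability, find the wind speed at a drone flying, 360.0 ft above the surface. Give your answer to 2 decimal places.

Log law: V(z) ∝ ln(z/z₀), so V₂/V₁ = ln(z₂/z₀) / ln(z₁/z₀).
ln(360.0/0.00395) = 11.4201, ln(39.4/0.00395) = 9.2078
V₂ = 7.99 × 11.4201/9.2078 = 7.99 × 1.2403 = 9.9097 knots

9.91 knots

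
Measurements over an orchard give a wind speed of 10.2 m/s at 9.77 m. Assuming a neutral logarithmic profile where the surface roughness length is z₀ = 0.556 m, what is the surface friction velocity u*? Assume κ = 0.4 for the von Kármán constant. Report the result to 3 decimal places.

u* ≈ 1.423 m/s

Log law: V(z) = (u*/κ) · ln(z/z₀) ⇒ u* = κ · V / ln(z/z₀)
u* = 0.4 × 10.2 / ln(9.77/0.556) = 0.4 × 10.2 / 2.8663
   = 4.0800 / 2.8663 = 1.4234 m/s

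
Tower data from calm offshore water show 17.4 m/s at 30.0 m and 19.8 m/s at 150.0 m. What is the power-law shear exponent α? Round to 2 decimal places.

α ≈ 0.08

Power law: V₂/V₁ = (z₂/z₁)^α ⇒ α = ln(V₂/V₁) / ln(z₂/z₁)
α = ln(19.8/17.4) / ln(150.0/30.0) = ln(1.1379) / ln(5.0000)
  = 0.12921 / 1.60944 = 0.08028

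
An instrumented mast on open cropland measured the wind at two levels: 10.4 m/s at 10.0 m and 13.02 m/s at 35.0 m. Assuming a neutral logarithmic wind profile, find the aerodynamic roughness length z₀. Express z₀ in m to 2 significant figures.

Log law: V(z) ∝ ln(z/z₀). With r = V₁/V₂ = 10.4/13.02 = 0.79877,
r · ln(z₂/z₀) = ln(z₁/z₀) ⇒ ln z₀ = (ln z₁ − r·ln z₂)/(1 − r)
ln z₀ = (2.30259 − 0.79877×3.55535) / 0.20123 = -2.6702
z₀ = exp(-2.6702) = 0.06924 m

z₀ ≈ 0.069 m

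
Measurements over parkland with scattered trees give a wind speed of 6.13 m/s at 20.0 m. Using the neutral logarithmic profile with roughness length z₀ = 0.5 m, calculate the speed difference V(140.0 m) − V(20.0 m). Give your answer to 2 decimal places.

3.23 m/s

Log law: V₂ = V₁ · ln(z₂/z₀)/ln(z₁/z₀) = 6.13 × 5.6348/3.6889 = 9.3636 m/s
ΔV = 9.3636 − 6.13 = 3.2336 m/s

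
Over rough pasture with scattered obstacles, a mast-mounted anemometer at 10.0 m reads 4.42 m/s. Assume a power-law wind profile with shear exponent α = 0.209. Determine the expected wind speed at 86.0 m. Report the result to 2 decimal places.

6.93 m/s

Power-law profile: V₂ = V₁ · (z₂/z₁)^α
V₂ = 4.42 × (86.0/10.0)^0.209 = 4.42 × (8.6000)^0.209
    = 4.42 × 1.5679 = 6.9300 m/s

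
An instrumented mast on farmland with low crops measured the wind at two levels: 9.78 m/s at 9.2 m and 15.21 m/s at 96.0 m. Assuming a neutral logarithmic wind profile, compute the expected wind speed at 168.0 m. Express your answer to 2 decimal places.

Log law: V ∝ ln(z/z₀). From the pair, with r = V₁/V₂ = 0.64300,
ln z₀ = (ln z₁ − r·ln z₂)/(1 − r) = (2.2192 − 0.64300×4.5643)/0.35700 = -2.0046 → z₀ = 0.1347 m
V₃ = V₁ · ln(z₃/z₀)/ln(z₁/z₀) = 9.78 × 7.1286/4.2239 = 16.5057 m/s

16.51 m/s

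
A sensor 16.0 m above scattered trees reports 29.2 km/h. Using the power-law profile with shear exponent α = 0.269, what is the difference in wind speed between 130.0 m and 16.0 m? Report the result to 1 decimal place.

22.1 km/h

Power law: V₂ = V₁ · (z₂/z₁)^α = 29.2 × (8.1250)^0.269 = 51.3009 km/h
ΔV = 51.3009 − 29.2 = 22.1009 km/h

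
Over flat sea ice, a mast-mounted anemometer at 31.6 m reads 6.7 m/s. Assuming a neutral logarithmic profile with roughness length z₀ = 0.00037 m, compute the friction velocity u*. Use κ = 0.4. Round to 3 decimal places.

u* ≈ 0.236 m/s

Log law: V(z) = (u*/κ) · ln(z/z₀) ⇒ u* = κ · V / ln(z/z₀)
u* = 0.4 × 6.7 / ln(31.6/0.00037) = 0.4 × 6.7 / 11.3552
   = 2.6800 / 11.3552 = 0.2360 m/s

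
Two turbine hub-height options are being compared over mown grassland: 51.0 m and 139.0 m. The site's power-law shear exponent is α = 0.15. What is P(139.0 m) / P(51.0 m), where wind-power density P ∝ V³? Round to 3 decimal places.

1.570

Speed ratio: V_B/V_A = (z_B/z_A)^α = (139.0/51.0)^0.15 = (2.7255)^0.15 = 1.16230
Power-density ratio: P_B/P_A = (V_B/V_A)³ = (1.16230)³ = 1.57018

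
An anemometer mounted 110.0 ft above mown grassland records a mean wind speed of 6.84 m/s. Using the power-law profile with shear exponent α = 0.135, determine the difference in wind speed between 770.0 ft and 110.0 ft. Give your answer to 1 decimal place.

Power law: V₂ = V₁ · (z₂/z₁)^α = 6.84 × (7.0000)^0.135 = 8.8950 m/s
ΔV = 8.8950 − 6.84 = 2.0550 m/s

2.1 m/s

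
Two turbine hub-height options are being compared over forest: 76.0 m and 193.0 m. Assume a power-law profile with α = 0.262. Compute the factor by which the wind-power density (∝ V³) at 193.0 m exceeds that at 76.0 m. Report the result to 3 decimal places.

Speed ratio: V_B/V_A = (z_B/z_A)^α = (193.0/76.0)^0.262 = (2.5395)^0.262 = 1.27656
Power-density ratio: P_B/P_A = (V_B/V_A)³ = (1.27656)³ = 2.08031

2.080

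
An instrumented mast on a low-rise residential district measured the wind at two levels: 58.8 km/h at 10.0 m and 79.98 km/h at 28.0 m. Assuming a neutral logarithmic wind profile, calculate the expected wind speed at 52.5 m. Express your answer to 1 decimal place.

Log law: V ∝ ln(z/z₀). From the pair, with r = V₁/V₂ = 0.73518,
ln z₀ = (ln z₁ − r·ln z₂)/(1 − r) = (2.3026 − 0.73518×3.3322)/0.26482 = -0.5558 → z₀ = 0.5736 m
V₃ = V₁ · ln(z₃/z₀)/ln(z₁/z₀) = 58.8 × 4.5167/2.8584 = 92.9109 km/h

92.9 km/h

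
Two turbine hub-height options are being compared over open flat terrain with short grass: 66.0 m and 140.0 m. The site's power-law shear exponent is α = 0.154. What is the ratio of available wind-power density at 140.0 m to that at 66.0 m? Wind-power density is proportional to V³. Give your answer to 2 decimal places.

1.42

Speed ratio: V_B/V_A = (z_B/z_A)^α = (140.0/66.0)^0.154 = (2.1212)^0.154 = 1.12278
Power-density ratio: P_B/P_A = (V_B/V_A)³ = (1.12278)³ = 1.41541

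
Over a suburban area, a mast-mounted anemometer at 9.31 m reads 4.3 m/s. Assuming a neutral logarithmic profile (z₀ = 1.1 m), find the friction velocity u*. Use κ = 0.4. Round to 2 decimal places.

Log law: V(z) = (u*/κ) · ln(z/z₀) ⇒ u* = κ · V / ln(z/z₀)
u* = 0.4 × 4.3 / ln(9.31/1.1) = 0.4 × 4.3 / 2.1358
   = 1.7200 / 2.1358 = 0.8053 m/s

u* ≈ 0.81 m/s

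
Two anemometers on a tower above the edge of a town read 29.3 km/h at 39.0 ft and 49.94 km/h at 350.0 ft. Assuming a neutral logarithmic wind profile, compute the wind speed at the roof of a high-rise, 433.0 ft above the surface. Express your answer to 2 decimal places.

51.94 km/h

Log law: V ∝ ln(z/z₀). From the pair, with r = V₁/V₂ = 0.58670,
ln z₀ = (ln z₁ − r·ln z₂)/(1 − r) = (3.6636 − 0.58670×5.8579)/0.41330 = 0.5485 → z₀ = 1.731 ft
V₃ = V₁ · ln(z₃/z₀)/ln(z₁/z₀) = 29.3 × 5.5222/3.1151 = 51.9416 km/h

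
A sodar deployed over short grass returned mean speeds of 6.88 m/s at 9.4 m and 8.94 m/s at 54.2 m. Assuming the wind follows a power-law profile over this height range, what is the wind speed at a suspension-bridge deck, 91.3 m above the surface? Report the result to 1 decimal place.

First find α: α = ln(V₂/V₁)/ln(z₂/z₁) = ln(8.94/6.88)/ln(54.2/9.4) = 0.26192/1.75197 = 0.1495
Extrapolate from 54.2 m to 91.3 m: V₃ = 8.94 × (91.3/54.2)^0.1495 = 8.94 × 1.0811 = 9.6648 m/s

9.7 m/s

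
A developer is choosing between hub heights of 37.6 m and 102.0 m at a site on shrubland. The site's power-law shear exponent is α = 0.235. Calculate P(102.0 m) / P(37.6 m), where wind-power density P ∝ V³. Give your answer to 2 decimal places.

Speed ratio: V_B/V_A = (z_B/z_A)^α = (102.0/37.6)^0.235 = (2.7128)^0.235 = 1.26431
Power-density ratio: P_B/P_A = (V_B/V_A)³ = (1.26431)³ = 2.02095

2.02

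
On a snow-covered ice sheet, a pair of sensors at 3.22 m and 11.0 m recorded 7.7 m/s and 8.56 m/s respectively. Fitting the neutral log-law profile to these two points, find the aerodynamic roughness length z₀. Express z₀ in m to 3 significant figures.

z₀ ≈ 0.0000538 m

Log law: V(z) ∝ ln(z/z₀). With r = V₁/V₂ = 7.7/8.56 = 0.89953,
r · ln(z₂/z₀) = ln(z₁/z₀) ⇒ ln z₀ = (ln z₁ − r·ln z₂)/(1 − r)
ln z₀ = (1.16938 − 0.89953×2.39790) / 0.10047 = -9.8301
z₀ = exp(-9.8301) = 0.00005381 m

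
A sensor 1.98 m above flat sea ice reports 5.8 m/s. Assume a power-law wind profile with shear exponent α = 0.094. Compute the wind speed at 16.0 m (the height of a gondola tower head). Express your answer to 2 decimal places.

7.06 m/s

Power-law profile: V₂ = V₁ · (z₂/z₁)^α
V₂ = 5.8 × (16.0/1.98)^0.094 = 5.8 × (8.0808)^0.094
    = 5.8 × 1.2170 = 7.0588 m/s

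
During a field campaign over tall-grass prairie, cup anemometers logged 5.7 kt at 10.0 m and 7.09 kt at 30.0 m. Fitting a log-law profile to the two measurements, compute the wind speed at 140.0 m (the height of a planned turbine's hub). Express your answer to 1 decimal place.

9.0 kt

Log law: V ∝ ln(z/z₀). From the pair, with r = V₁/V₂ = 0.80395,
ln z₀ = (ln z₁ − r·ln z₂)/(1 − r) = (2.3026 − 0.80395×3.4012)/0.19605 = -2.2025 → z₀ = 0.1105 m
V₃ = V₁ · ln(z₃/z₀)/ln(z₁/z₀) = 5.7 × 7.1442/4.5051 = 9.0390 kt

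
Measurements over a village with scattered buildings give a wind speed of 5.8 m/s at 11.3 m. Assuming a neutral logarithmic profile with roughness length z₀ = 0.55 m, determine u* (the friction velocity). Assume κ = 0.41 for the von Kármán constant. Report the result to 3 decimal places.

u* ≈ 0.787 m/s

Log law: V(z) = (u*/κ) · ln(z/z₀) ⇒ u* = κ · V / ln(z/z₀)
u* = 0.41 × 5.8 / ln(11.3/0.55) = 0.41 × 5.8 / 3.0226
   = 2.3780 / 3.0226 = 0.7867 m/s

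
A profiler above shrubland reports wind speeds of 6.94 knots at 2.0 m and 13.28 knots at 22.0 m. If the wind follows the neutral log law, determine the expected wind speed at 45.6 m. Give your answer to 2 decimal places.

Log law: V ∝ ln(z/z₀). From the pair, with r = V₁/V₂ = 0.52259,
ln z₀ = (ln z₁ − r·ln z₂)/(1 − r) = (0.6931 − 0.52259×3.0910)/0.47741 = -1.9317 → z₀ = 0.1449 m
V₃ = V₁ · ln(z₃/z₀)/ln(z₁/z₀) = 6.94 × 5.7516/2.6248 = 15.2071 knots

15.21 knots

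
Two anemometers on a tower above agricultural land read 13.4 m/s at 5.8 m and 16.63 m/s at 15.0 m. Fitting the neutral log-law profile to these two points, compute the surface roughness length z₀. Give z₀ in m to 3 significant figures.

z₀ ≈ 0.113 m

Log law: V(z) ∝ ln(z/z₀). With r = V₁/V₂ = 13.4/16.63 = 0.80577,
r · ln(z₂/z₀) = ln(z₁/z₀) ⇒ ln z₀ = (ln z₁ − r·ln z₂)/(1 − r)
ln z₀ = (1.75786 − 0.80577×2.70805) / 0.19423 = -2.1841
z₀ = exp(-2.1841) = 0.1126 m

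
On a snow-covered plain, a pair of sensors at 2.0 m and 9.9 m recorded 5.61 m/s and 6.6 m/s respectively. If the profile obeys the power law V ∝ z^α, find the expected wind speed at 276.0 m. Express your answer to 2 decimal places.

9.26 m/s

First find α: α = ln(V₂/V₁)/ln(z₂/z₁) = ln(6.6/5.61)/ln(9.9/2.0) = 0.16252/1.59939 = 0.1016
Extrapolate from 9.9 m to 276.0 m: V₃ = 6.6 × (276.0/9.9)^0.1016 = 6.6 × 1.4024 = 9.2556 m/s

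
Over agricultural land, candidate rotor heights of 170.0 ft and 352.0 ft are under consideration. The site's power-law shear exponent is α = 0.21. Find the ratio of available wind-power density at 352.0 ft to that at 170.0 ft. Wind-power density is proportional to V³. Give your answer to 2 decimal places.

1.58

Speed ratio: V_B/V_A = (z_B/z_A)^α = (352.0/170.0)^0.21 = (2.0706)^0.21 = 1.16514
Power-density ratio: P_B/P_A = (V_B/V_A)³ = (1.16514)³ = 1.58175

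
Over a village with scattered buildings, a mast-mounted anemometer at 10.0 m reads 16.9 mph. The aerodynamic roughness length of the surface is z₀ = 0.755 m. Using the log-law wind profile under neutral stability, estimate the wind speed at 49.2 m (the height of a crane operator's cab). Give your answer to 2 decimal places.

27.32 mph

Log law: V(z) ∝ ln(z/z₀), so V₂/V₁ = ln(z₂/z₀) / ln(z₁/z₀).
ln(49.2/0.755) = 4.1769, ln(10.0/0.755) = 2.5836
V₂ = 16.9 × 4.1769/2.5836 = 16.9 × 1.6167 = 27.3222 mph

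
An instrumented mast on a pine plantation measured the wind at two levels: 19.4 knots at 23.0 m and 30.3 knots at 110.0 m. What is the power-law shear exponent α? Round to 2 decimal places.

Power law: V₂/V₁ = (z₂/z₁)^α ⇒ α = ln(V₂/V₁) / ln(z₂/z₁)
α = ln(30.3/19.4) / ln(110.0/23.0) = ln(1.5619) / ln(4.7826)
  = 0.44587 / 1.56499 = 0.28491

α ≈ 0.28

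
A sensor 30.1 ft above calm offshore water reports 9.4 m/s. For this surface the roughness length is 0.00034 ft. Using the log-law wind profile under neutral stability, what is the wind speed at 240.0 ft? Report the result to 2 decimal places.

Log law: V(z) ∝ ln(z/z₀), so V₂/V₁ = ln(z₂/z₀) / ln(z₁/z₀).
ln(240.0/0.00034) = 13.4672, ln(30.1/0.00034) = 11.3911
V₂ = 9.4 × 13.4672/11.3911 = 9.4 × 1.1823 = 11.1132 m/s

11.11 m/s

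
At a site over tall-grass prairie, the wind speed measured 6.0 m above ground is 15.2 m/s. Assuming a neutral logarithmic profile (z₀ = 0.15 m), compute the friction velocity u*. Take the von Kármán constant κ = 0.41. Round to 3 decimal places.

u* ≈ 1.689 m/s

Log law: V(z) = (u*/κ) · ln(z/z₀) ⇒ u* = κ · V / ln(z/z₀)
u* = 0.41 × 15.2 / ln(6.0/0.15) = 0.41 × 15.2 / 3.6889
   = 6.2320 / 3.6889 = 1.6894 m/s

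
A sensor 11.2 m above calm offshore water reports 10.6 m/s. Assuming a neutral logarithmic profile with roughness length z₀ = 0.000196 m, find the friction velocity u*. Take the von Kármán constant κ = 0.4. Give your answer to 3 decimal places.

Log law: V(z) = (u*/κ) · ln(z/z₀) ⇒ u* = κ · V / ln(z/z₀)
u* = 0.4 × 10.6 / ln(11.2/0.000196) = 0.4 × 10.6 / 10.9533
   = 4.2400 / 10.9533 = 0.3871 m/s

u* ≈ 0.387 m/s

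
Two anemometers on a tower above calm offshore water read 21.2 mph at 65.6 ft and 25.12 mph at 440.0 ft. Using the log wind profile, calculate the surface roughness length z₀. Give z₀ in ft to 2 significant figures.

z₀ ≈ 0.0022 ft

Log law: V(z) ∝ ln(z/z₀). With r = V₁/V₂ = 21.2/25.12 = 0.84395,
r · ln(z₂/z₀) = ln(z₁/z₀) ⇒ ln z₀ = (ln z₁ − r·ln z₂)/(1 − r)
ln z₀ = (4.18358 − 0.84395×6.08677) / 0.15605 = -6.1092
z₀ = exp(-6.1092) = 0.002222 ft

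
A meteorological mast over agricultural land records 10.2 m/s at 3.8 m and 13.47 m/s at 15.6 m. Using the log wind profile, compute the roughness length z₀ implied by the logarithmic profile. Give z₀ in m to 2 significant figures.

Log law: V(z) ∝ ln(z/z₀). With r = V₁/V₂ = 10.2/13.47 = 0.75724,
r · ln(z₂/z₀) = ln(z₁/z₀) ⇒ ln z₀ = (ln z₁ − r·ln z₂)/(1 − r)
ln z₀ = (1.33500 − 0.75724×2.74727) / 0.24276 = -3.0702
z₀ = exp(-3.0702) = 0.04641 m

z₀ ≈ 0.046 m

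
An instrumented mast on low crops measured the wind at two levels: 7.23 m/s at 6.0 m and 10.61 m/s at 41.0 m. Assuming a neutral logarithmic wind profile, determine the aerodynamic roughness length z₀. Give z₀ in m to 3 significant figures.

Log law: V(z) ∝ ln(z/z₀). With r = V₁/V₂ = 7.23/10.61 = 0.68143,
r · ln(z₂/z₀) = ln(z₁/z₀) ⇒ ln z₀ = (ln z₁ − r·ln z₂)/(1 − r)
ln z₀ = (1.79176 − 0.68143×3.71357) / 0.31857 = -2.3191
z₀ = exp(-2.3191) = 0.09836 m

z₀ ≈ 0.0984 m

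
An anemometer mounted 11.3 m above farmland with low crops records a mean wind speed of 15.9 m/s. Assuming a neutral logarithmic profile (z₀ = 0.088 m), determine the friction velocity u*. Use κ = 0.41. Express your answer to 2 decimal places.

Log law: V(z) = (u*/κ) · ln(z/z₀) ⇒ u* = κ · V / ln(z/z₀)
u* = 0.41 × 15.9 / ln(11.3/0.088) = 0.41 × 15.9 / 4.8552
   = 6.5190 / 4.8552 = 1.3427 m/s

u* ≈ 1.34 m/s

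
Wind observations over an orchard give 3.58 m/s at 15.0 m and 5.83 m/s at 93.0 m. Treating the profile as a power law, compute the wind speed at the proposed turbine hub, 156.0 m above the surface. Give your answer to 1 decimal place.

6.7 m/s

First find α: α = ln(V₂/V₁)/ln(z₂/z₁) = ln(5.83/3.58)/ln(93.0/15.0) = 0.48765/1.82455 = 0.2673
Extrapolate from 93.0 m to 156.0 m: V₃ = 5.83 × (156.0/93.0)^0.2673 = 5.83 × 1.1483 = 6.6944 m/s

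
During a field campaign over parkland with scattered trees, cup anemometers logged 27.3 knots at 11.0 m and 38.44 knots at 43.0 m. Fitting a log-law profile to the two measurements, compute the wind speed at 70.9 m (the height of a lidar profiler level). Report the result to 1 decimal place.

Log law: V ∝ ln(z/z₀). From the pair, with r = V₁/V₂ = 0.71020,
ln z₀ = (ln z₁ − r·ln z₂)/(1 − r) = (2.3979 − 0.71020×3.7612)/0.28980 = -0.9431 → z₀ = 0.3894 m
V₃ = V₁ · ln(z₃/z₀)/ln(z₁/z₀) = 27.3 × 5.2043/3.3410 = 42.5262 knots

42.5 knots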